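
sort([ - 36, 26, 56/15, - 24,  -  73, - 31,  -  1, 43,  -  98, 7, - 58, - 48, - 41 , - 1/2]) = [ - 98, - 73, - 58, - 48, - 41, - 36,-31,- 24, - 1, - 1/2,56/15, 7, 26 , 43 ]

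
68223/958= 71 + 205/958 = 71.21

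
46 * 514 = 23644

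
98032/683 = 98032/683=143.53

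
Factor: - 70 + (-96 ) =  - 2^1*83^1 =- 166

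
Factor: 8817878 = 2^1 * 23^1*191693^1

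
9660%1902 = 150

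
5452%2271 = 910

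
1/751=1/751  =  0.00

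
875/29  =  875/29  =  30.17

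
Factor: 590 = 2^1*5^1*59^1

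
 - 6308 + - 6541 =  - 12849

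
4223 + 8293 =12516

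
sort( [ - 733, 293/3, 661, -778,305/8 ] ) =[ - 778, - 733, 305/8, 293/3,661 ]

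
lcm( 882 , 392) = 3528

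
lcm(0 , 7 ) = 0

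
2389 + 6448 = 8837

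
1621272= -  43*( - 37704 ) 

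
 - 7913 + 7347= -566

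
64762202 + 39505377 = 104267579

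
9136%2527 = 1555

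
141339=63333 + 78006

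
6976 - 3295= 3681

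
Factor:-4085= -5^1*19^1*43^1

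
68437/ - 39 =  - 68437/39 = -1754.79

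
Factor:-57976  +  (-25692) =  - 2^2*13^1*1609^1 = - 83668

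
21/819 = 1/39 = 0.03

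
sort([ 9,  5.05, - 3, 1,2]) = [ - 3,1,2,5.05, 9]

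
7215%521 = 442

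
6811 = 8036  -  1225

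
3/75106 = 3/75106 = 0.00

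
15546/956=7773/478 = 16.26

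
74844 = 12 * 6237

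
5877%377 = 222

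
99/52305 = 3/1585 = 0.00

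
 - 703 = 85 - 788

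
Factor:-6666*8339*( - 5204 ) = 289278775896  =  2^3 * 3^1*11^1*31^1*101^1*269^1*1301^1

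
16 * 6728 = 107648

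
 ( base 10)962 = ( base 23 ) 1IJ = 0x3c2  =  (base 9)1278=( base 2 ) 1111000010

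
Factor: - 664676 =-2^2 * 166169^1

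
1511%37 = 31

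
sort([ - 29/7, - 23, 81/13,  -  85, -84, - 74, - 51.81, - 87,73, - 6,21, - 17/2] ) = [ - 87, -85,-84, - 74,  -  51.81 ,  -  23,  -  17/2, - 6 ,  -  29/7,81/13,21, 73 ] 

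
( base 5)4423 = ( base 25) OD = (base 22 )15j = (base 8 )1145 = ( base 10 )613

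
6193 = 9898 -3705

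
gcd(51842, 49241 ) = 1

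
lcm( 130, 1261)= 12610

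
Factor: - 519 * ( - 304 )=2^4*3^1*19^1*173^1= 157776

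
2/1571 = 2/1571= 0.00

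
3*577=1731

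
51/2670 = 17/890 = 0.02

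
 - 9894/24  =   - 1649/4 = - 412.25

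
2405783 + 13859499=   16265282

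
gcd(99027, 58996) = 1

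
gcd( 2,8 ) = 2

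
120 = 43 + 77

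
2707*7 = 18949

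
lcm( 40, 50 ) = 200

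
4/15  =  4/15 = 0.27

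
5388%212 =88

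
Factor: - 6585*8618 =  -2^1*3^1*5^1 * 31^1 *139^1*439^1 = -56749530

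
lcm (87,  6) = 174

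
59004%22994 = 13016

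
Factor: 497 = 7^1*71^1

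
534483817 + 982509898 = 1516993715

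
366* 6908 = 2528328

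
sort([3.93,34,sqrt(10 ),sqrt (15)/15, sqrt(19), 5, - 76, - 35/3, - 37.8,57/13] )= [-76, - 37.8, - 35/3 , sqrt(15)/15, sqrt( 10),  3.93, sqrt( 19) , 57/13,5 , 34]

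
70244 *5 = 351220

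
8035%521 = 220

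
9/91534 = 9/91534 = 0.00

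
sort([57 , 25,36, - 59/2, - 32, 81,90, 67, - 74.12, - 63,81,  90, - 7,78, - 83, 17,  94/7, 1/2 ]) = [ - 83 , - 74.12,-63,-32  ,  -  59/2, - 7, 1/2, 94/7, 17 , 25, 36,57, 67, 78 , 81,81, 90, 90 ] 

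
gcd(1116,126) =18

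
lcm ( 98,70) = 490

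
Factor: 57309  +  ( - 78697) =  - 2^2*5347^1= - 21388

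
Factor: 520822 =2^1 * 260411^1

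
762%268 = 226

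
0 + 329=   329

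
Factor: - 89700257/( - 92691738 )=2^( - 1)*3^ ( - 2)*1049^( - 1)*3733^1*4909^( - 1)*24029^1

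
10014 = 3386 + 6628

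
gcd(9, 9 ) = 9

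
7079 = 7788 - 709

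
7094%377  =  308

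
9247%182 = 147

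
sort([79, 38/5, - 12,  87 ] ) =[ - 12, 38/5,79,87 ]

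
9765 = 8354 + 1411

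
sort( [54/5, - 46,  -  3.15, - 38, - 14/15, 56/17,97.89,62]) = [  -  46, - 38, - 3.15, - 14/15,56/17, 54/5, 62,97.89]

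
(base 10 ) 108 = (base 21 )53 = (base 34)36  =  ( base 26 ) 44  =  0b1101100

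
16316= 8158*2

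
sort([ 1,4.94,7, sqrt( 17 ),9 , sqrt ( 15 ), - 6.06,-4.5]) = [ - 6.06, - 4.5,1, sqrt( 15), sqrt( 17),4.94, 7, 9]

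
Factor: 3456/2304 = 2^(-1 )*3^1=3/2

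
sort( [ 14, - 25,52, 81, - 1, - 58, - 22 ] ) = [ - 58, - 25, - 22,-1 , 14,52,81]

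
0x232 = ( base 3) 202211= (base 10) 562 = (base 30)IM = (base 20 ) 182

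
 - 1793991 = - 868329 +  - 925662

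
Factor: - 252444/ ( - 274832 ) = 2^( - 2 )*3^1*89^(-1)*109^1  =  327/356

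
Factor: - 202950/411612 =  - 2^(- 1 )*3^1 * 5^2*11^1*41^1*34301^( -1) =-33825/68602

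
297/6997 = 297/6997= 0.04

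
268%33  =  4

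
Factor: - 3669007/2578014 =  - 2^( - 1)*3^ ( - 3)*47741^( - 1)*3669007^1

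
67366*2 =134732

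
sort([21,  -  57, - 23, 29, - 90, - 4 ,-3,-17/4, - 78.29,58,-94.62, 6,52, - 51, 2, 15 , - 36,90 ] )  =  [ - 94.62, - 90, - 78.29, -57, - 51, - 36,- 23 ,-17/4,-4,-3, 2,6, 15,21, 29,52, 58 , 90]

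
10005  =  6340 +3665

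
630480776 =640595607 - 10114831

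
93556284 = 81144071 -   -  12412213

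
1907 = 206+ 1701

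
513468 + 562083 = 1075551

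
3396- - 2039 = 5435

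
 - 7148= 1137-8285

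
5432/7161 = 776/1023 = 0.76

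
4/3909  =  4/3909 = 0.00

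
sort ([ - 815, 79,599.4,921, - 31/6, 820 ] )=[ - 815 ,-31/6, 79 , 599.4,820,921 ]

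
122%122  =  0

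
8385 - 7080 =1305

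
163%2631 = 163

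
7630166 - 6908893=721273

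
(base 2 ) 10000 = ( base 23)G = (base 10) 16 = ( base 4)100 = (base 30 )G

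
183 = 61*3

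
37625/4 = 37625/4 = 9406.25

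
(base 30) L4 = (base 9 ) 774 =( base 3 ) 212111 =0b1001111010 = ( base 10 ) 634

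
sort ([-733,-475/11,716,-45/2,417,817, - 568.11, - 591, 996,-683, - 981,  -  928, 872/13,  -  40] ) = [ - 981,-928,-733,-683 , - 591,-568.11, - 475/11, - 40,-45/2,872/13,417,  716,817,996 ]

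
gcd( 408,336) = 24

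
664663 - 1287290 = - 622627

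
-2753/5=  -2753/5 = -550.60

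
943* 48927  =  46138161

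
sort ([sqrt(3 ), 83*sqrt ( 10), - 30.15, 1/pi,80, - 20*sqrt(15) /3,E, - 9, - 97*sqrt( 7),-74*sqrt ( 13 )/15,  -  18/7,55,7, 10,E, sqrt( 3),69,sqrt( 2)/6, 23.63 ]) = [ - 97*sqrt(7 ),- 30.15,  -  20*sqrt( 15)/3, - 74*sqrt ( 13)/15,- 9, - 18/7,sqrt ( 2 ) /6, 1/pi,sqrt( 3),  sqrt(3 ),E,  E,7,10,23.63, 55,69, 80,83*sqrt(10 ) ]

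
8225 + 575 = 8800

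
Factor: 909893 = 607^1*1499^1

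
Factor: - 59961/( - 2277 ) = 79/3 =3^( - 1)*79^1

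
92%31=30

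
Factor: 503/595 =5^( - 1)*7^( - 1 )*17^ ( - 1 )*503^1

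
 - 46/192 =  - 1 + 73/96 =-0.24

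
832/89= 9 +31/89 = 9.35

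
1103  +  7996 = 9099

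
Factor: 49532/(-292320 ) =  - 2^ ( - 3 )*3^( - 2)*5^( - 1 )*61^1 = - 61/360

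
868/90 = 9 + 29/45 = 9.64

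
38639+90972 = 129611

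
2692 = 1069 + 1623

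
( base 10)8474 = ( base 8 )20432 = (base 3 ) 102121212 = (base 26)CDO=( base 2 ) 10000100011010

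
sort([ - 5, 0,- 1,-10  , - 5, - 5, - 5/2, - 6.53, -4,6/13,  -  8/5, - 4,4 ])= [ - 10, - 6.53, - 5,-5, - 5, - 4, - 4, - 5/2,-8/5, - 1,  0,  6/13,4]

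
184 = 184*1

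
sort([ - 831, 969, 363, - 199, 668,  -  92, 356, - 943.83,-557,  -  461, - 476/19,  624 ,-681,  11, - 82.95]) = [- 943.83,-831 ,-681,  -  557, - 461, - 199,-92 ,-82.95, - 476/19 , 11,356,363 , 624 , 668,969]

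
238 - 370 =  - 132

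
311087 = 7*44441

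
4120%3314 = 806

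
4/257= 4/257 = 0.02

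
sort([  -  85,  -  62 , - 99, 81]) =[ - 99, - 85, - 62,81 ]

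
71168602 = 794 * 89633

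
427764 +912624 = 1340388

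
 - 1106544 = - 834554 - 271990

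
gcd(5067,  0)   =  5067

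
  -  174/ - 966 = 29/161 = 0.18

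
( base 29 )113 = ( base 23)1EM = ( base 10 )873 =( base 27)159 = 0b1101101001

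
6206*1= 6206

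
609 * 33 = 20097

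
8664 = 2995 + 5669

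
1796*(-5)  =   - 8980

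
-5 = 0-5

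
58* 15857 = 919706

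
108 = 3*36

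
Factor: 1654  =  2^1*827^1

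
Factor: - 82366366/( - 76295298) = 3^ ( - 1 ) * 19^ ( - 1) * 37^1 * 241^( - 1) * 2777^( - 1 )*1113059^1 = 41183183/38147649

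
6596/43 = 153 + 17/43 = 153.40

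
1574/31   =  50 + 24/31 = 50.77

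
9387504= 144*65191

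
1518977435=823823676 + 695153759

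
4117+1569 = 5686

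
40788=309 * 132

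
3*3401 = 10203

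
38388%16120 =6148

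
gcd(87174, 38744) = 9686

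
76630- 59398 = 17232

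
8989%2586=1231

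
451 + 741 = 1192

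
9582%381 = 57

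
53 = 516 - 463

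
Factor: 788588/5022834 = 394294/2511417 = 2^1*3^( - 1 )*197147^1*837139^( - 1)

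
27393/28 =978 + 9/28 = 978.32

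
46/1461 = 46/1461  =  0.03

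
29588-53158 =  - 23570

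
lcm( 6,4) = 12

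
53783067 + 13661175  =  67444242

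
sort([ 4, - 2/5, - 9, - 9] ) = [ - 9,  -  9,-2/5 , 4 ]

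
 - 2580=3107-5687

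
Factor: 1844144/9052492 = 2^2*1291^(-1 )*1753^( - 1 )*115259^1 = 461036/2263123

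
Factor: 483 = 3^1*7^1 * 23^1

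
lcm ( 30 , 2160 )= 2160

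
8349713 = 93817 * 89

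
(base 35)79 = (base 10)254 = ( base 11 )211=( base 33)7n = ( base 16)FE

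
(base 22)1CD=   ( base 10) 761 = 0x2f9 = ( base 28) r5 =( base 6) 3305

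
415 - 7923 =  - 7508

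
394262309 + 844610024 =1238872333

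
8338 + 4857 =13195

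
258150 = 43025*6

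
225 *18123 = 4077675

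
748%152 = 140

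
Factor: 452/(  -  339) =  - 2^2 * 3^(-1 ) = - 4/3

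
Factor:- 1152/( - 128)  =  3^2 = 9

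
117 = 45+72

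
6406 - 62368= - 55962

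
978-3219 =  - 2241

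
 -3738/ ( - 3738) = 1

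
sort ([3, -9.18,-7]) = [ - 9.18, - 7, 3] 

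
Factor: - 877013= - 17^1*23^1*2243^1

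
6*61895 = 371370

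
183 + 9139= 9322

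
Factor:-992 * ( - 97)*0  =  0 = 0^1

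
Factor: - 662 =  - 2^1*331^1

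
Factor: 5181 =3^1 *11^1*157^1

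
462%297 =165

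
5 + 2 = 7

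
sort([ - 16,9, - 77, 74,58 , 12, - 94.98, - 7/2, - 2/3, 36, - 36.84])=[-94.98, - 77, - 36.84, - 16, - 7/2, - 2/3,9, 12,36,58, 74]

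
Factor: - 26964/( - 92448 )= 7/24 = 2^(-3)* 3^(- 1)*7^1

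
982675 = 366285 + 616390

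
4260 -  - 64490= 68750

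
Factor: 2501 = 41^1 * 61^1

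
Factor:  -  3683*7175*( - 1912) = 2^3*  5^2*7^1*29^1*41^1 * 127^1*239^1 = 50525603800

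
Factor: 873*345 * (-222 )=  -  66863070=- 2^1 * 3^4 * 5^1*23^1*37^1* 97^1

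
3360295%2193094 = 1167201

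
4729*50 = 236450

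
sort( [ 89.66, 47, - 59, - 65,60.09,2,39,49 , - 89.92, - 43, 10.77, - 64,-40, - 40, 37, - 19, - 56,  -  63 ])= [ - 89.92, - 65, - 64,-63 , - 59,-56,  -  43  , - 40, - 40,-19, 2, 10.77 , 37,  39, 47,49,60.09,  89.66] 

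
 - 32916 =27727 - 60643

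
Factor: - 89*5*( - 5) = 2225 = 5^2*89^1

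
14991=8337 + 6654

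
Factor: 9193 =29^1 * 317^1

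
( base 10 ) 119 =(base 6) 315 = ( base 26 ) 4F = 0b1110111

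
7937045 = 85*93377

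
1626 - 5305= - 3679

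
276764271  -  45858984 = 230905287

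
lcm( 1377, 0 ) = 0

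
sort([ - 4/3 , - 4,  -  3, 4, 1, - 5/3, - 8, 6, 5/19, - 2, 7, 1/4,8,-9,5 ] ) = [ - 9, - 8,-4,  -  3,  -  2,-5/3, - 4/3,  1/4,5/19,1,  4, 5, 6, 7, 8 ]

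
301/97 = 3 + 10/97 =3.10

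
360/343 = 360/343 = 1.05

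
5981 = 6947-966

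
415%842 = 415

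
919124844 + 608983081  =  1528107925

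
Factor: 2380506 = 2^1*3^1*37^1*10723^1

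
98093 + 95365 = 193458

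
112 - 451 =- 339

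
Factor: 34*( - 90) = -3060 = -2^2*3^2*5^1 * 17^1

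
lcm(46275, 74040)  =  370200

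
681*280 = 190680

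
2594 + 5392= 7986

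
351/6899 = 351/6899 = 0.05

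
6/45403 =6/45403 = 0.00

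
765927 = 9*85103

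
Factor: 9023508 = 2^2*3^3*13^1*6427^1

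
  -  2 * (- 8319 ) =16638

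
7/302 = 7/302 = 0.02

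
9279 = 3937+5342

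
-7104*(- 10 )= 71040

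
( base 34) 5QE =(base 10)6678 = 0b1101000010110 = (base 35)5FS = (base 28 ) 8EE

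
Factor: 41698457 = 97^1*429881^1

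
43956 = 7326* 6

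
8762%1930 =1042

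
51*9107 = 464457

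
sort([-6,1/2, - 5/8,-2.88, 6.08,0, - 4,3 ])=[ - 6, - 4,-2.88, -5/8, 0, 1/2,3, 6.08]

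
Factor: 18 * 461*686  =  5692428 =2^2*3^2 * 7^3*461^1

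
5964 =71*84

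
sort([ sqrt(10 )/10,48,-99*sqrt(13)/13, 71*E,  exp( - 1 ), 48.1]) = [ - 99*sqrt( 13)/13, sqrt(10)/10, exp( - 1), 48,48.1,71 * E]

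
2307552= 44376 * 52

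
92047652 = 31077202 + 60970450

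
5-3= 2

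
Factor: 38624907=3^1*353^1*36473^1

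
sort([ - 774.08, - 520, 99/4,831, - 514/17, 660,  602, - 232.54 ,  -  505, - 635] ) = [  -  774.08, - 635,-520, - 505, - 232.54 ,-514/17, 99/4,602, 660 , 831]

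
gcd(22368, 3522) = 6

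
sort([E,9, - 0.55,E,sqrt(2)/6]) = [ - 0.55,sqrt( 2)/6,  E,E, 9 ] 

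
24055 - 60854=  - 36799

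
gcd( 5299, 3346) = 7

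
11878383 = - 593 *( - 20031)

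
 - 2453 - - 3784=1331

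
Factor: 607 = 607^1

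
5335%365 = 225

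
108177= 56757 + 51420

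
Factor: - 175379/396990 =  - 2^( -1 )*3^( - 2)*5^(  -  1 )*11^( - 1 )*83^1*401^ ( - 1 )*2113^1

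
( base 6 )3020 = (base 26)PA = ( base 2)1010010100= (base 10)660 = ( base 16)294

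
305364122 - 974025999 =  - 668661877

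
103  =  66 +37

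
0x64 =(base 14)72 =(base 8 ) 144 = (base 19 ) 55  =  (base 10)100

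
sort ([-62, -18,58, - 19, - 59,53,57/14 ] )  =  [-62, - 59, - 19,-18,  57/14,53,58 ] 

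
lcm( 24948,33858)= 474012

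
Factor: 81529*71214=2^1*3^1* 7^1*11^1 * 13^1*19^1*83^1*613^1  =  5806006206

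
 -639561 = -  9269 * 69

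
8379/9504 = 931/1056 = 0.88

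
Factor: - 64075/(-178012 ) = 275/764 = 2^(-2)*5^2*11^1 * 191^( - 1 ) 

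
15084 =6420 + 8664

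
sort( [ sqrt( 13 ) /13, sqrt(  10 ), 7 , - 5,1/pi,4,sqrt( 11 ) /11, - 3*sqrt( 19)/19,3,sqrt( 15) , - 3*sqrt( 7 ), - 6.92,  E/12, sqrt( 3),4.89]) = [-3*sqrt(7), - 6.92,- 5,  -  3 * sqrt ( 19)/19,  E/12,sqrt (13)/13, sqrt(11) /11,1/pi, sqrt( 3),3,sqrt ( 10),sqrt( 15),4, 4.89, 7 ] 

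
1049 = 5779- 4730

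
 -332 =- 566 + 234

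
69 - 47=22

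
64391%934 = 879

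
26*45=1170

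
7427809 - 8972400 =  - 1544591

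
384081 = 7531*51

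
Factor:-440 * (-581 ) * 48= 12270720 =2^7*3^1*5^1 *7^1 * 11^1 * 83^1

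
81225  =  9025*9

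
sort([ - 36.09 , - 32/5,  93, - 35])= [ - 36.09, - 35, - 32/5, 93]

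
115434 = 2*57717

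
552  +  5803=6355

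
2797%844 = 265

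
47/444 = 47/444 = 0.11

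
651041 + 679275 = 1330316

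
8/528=1/66 = 0.02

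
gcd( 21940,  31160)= 20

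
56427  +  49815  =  106242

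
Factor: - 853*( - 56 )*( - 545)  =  -2^3*5^1*7^1 * 109^1 * 853^1 = - 26033560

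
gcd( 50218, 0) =50218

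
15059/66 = 228+1/6= 228.17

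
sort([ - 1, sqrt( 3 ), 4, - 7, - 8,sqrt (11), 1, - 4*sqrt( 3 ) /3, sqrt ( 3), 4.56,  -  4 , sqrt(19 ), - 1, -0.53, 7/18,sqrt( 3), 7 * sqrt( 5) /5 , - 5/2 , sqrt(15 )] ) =[ - 8 ,-7, - 4, - 5/2, - 4*sqrt( 3 ) /3, - 1, - 1, - 0.53,7/18, 1 , sqrt (3 ), sqrt( 3), sqrt(3), 7*sqrt (5)/5, sqrt (11) , sqrt(15),  4,sqrt( 19), 4.56] 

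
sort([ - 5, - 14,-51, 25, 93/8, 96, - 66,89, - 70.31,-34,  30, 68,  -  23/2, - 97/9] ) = [ - 70.31,-66,-51 ,-34, - 14, - 23/2, - 97/9, -5,  93/8, 25, 30,  68,  89,96 ]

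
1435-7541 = - 6106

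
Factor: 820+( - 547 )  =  273 = 3^1*7^1 *13^1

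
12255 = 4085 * 3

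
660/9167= 660/9167= 0.07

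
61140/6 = 10190 = 10190.00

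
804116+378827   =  1182943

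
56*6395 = 358120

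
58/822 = 29/411 = 0.07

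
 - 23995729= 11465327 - 35461056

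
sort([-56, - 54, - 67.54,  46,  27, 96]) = [-67.54, - 56, - 54, 27, 46, 96 ]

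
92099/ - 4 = - 92099/4 = -  23024.75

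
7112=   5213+1899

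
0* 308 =0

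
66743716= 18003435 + 48740281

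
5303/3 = 5303/3 =1767.67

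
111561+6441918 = 6553479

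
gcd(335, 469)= 67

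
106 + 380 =486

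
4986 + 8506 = 13492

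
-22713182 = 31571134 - 54284316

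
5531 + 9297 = 14828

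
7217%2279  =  380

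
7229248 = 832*8689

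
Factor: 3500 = 2^2*5^3*7^1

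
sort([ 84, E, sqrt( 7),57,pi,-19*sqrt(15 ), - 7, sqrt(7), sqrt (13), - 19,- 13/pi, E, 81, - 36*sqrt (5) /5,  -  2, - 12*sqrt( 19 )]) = [ - 19*sqrt(15), - 12*sqrt( 19 ), - 19, - 36*sqrt( 5 ) /5, - 7, - 13/pi, - 2, sqrt(7), sqrt(7 ),E, E,pi,  sqrt ( 13 ), 57,81,84]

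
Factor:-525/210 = -2^(-1)*5^1= -5/2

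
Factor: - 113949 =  - 3^2*11^1*1151^1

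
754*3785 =2853890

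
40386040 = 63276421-22890381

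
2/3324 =1/1662  =  0.00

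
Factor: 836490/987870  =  13^( -1)*17^( - 1)*149^( - 1 )*27883^1 = 27883/32929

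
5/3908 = 5/3908 = 0.00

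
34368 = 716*48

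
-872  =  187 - 1059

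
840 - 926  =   - 86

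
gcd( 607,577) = 1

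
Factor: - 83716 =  - 2^2*20929^1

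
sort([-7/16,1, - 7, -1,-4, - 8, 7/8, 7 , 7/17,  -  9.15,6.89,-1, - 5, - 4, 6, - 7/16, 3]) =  [-9.15 ,-8, - 7, - 5, - 4  , - 4,-1,- 1,-7/16, - 7/16,7/17, 7/8,1, 3,6, 6.89,7]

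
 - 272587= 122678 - 395265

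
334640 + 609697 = 944337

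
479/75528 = 479/75528  =  0.01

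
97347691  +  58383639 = 155731330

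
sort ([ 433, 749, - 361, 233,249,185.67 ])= [ - 361, 185.67,233, 249,  433,749 ]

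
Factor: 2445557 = 2445557^1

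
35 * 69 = 2415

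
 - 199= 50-249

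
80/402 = 40/201=0.20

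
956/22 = 43 + 5/11 = 43.45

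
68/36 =1+8/9 = 1.89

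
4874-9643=  -  4769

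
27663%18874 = 8789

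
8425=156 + 8269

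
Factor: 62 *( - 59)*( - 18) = 65844= 2^2*3^2*31^1*59^1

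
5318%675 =593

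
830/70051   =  830/70051 = 0.01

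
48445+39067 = 87512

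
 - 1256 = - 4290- - 3034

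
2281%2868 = 2281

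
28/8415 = 28/8415 = 0.00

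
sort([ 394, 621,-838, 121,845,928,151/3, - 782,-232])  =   [ - 838 , - 782, - 232, 151/3, 121, 394 , 621,845,928]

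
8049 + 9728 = 17777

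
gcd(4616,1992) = 8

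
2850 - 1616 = 1234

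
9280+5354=14634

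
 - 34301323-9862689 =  - 44164012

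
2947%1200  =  547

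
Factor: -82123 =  - 41^1*2003^1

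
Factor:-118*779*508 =-46696376= -  2^3*19^1* 41^1*59^1*127^1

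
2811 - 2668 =143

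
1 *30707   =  30707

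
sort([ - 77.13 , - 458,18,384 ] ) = [ - 458, - 77.13, 18,384 ] 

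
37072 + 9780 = 46852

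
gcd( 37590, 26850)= 5370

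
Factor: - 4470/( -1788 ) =5/2 = 2^( - 1 )*5^1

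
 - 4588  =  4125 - 8713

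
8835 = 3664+5171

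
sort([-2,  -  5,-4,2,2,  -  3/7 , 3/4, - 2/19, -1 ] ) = [ -5, - 4, - 2, -1, - 3/7, - 2/19,  3/4,2, 2]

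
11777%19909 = 11777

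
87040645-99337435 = -12296790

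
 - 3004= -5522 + 2518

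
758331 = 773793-15462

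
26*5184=134784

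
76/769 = 76/769 = 0.10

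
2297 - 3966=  - 1669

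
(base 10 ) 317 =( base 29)ar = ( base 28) B9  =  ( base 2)100111101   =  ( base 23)DI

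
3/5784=1/1928 = 0.00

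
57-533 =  - 476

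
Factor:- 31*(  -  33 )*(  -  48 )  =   - 49104 = - 2^4*3^2* 11^1*31^1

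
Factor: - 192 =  -2^6*3^1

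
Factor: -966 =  - 2^1*3^1*7^1 * 23^1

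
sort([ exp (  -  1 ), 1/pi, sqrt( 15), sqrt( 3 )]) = [ 1/pi, exp(  -  1), sqrt (3), sqrt ( 15) ] 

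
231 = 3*77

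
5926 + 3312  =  9238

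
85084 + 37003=122087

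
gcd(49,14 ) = 7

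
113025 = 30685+82340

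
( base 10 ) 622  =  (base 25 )OM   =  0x26E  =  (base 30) km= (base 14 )326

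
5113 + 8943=14056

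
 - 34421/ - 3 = 11473 + 2/3 = 11473.67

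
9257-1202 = 8055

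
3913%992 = 937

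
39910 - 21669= 18241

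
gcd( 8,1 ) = 1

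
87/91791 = 29/30597=0.00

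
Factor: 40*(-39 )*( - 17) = 2^3*3^1*5^1*13^1*17^1 = 26520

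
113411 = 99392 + 14019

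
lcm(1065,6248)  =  93720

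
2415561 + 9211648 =11627209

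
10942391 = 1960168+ 8982223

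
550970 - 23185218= - 22634248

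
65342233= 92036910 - 26694677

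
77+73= 150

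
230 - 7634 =-7404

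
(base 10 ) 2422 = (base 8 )4566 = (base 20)612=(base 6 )15114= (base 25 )3LM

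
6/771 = 2/257= 0.01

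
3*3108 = 9324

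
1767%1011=756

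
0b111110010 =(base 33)F3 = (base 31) G2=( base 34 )EM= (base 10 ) 498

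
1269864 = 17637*72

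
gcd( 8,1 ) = 1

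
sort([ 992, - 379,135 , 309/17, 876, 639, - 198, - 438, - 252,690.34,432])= [ - 438, - 379, - 252, - 198 , 309/17, 135,432,639,690.34, 876, 992]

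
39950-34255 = 5695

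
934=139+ 795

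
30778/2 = 15389 = 15389.00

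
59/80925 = 59/80925=   0.00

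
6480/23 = 281 +17/23 = 281.74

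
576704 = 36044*16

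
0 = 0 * 2954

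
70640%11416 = 2144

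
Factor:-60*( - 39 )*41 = 95940 = 2^2*3^2*5^1 * 13^1*41^1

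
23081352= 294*78508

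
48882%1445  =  1197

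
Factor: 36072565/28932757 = 5^1*7^(  -  1)*41^( - 1 )*100811^(-1)*7214513^1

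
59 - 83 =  - 24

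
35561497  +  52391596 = 87953093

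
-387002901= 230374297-617377198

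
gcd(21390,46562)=62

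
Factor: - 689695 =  - 5^1*271^1 * 509^1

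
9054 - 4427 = 4627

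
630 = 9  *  70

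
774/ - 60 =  - 13 + 1/10 = - 12.90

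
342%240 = 102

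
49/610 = 49/610 = 0.08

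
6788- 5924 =864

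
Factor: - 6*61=  -  2^1*3^1*61^1 = - 366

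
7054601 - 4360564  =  2694037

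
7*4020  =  28140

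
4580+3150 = 7730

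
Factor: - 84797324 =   -  2^2 * 21199331^1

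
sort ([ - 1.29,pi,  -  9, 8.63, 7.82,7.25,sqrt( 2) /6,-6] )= [ - 9, - 6 , - 1.29,sqrt(2 )/6, pi, 7.25,7.82,8.63] 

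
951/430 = 2+ 91/430= 2.21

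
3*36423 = 109269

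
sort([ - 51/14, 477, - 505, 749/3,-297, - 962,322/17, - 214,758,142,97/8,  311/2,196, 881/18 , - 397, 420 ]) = [ - 962, - 505, - 397, - 297, - 214 , - 51/14,97/8, 322/17,  881/18,142, 311/2,196,749/3, 420,477,758]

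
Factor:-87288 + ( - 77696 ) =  - 164984 = - 2^3*41^1*503^1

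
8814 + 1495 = 10309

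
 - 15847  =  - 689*23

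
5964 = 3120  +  2844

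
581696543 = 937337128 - 355640585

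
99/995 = 99/995 = 0.10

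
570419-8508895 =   -  7938476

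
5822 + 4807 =10629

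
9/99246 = 3/33082   =  0.00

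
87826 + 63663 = 151489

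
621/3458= 621/3458=0.18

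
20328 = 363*56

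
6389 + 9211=15600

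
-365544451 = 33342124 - 398886575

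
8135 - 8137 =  - 2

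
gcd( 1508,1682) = 58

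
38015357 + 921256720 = 959272077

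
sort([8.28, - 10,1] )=[-10,1,8.28] 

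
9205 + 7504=16709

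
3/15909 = 1/5303 = 0.00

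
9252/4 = 2313= 2313.00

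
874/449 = 874/449=1.95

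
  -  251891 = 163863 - 415754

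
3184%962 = 298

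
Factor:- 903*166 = - 2^1*3^1*7^1*43^1*83^1 = - 149898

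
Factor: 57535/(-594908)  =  - 2^( - 2) * 5^1 * 37^1 * 311^1 * 148727^( - 1 )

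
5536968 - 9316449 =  - 3779481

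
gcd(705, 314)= 1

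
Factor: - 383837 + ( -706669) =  - 1090506 =-2^1 * 3^1*181751^1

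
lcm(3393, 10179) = 10179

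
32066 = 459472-427406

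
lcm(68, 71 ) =4828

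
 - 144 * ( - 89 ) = 12816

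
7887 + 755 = 8642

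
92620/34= 2724 + 2/17 = 2724.12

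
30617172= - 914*( - 33498 ) 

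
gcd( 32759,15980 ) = 799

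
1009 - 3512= - 2503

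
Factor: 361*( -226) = -2^1*19^2*113^1 = - 81586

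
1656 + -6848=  - 5192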